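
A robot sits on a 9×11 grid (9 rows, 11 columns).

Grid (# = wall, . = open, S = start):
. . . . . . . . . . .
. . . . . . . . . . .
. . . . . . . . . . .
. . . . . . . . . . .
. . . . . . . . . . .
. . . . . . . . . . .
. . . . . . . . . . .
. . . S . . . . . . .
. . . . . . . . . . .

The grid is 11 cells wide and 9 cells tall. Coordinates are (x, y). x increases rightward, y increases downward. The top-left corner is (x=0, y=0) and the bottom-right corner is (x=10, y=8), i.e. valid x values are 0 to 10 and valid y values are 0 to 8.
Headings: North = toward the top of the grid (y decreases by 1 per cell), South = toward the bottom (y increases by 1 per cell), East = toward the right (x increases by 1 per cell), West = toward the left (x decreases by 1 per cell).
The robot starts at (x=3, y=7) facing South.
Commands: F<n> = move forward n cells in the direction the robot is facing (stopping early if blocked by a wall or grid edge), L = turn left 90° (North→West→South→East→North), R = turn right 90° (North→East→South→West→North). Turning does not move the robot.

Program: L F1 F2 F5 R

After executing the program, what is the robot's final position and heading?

Start: (x=3, y=7), facing South
  L: turn left, now facing East
  F1: move forward 1, now at (x=4, y=7)
  F2: move forward 2, now at (x=6, y=7)
  F5: move forward 4/5 (blocked), now at (x=10, y=7)
  R: turn right, now facing South
Final: (x=10, y=7), facing South

Answer: Final position: (x=10, y=7), facing South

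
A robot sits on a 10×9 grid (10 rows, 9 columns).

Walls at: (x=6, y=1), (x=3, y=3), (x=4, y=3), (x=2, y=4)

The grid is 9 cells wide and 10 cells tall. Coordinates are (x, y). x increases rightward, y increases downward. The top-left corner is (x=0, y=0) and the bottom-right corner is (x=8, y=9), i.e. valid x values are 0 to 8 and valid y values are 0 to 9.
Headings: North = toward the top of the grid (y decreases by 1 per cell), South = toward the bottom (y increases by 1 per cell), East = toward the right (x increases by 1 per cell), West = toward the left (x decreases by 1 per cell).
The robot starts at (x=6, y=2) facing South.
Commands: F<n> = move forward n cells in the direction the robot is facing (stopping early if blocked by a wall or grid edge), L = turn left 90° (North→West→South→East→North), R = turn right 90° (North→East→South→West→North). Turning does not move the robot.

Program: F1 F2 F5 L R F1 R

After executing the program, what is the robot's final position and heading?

Start: (x=6, y=2), facing South
  F1: move forward 1, now at (x=6, y=3)
  F2: move forward 2, now at (x=6, y=5)
  F5: move forward 4/5 (blocked), now at (x=6, y=9)
  L: turn left, now facing East
  R: turn right, now facing South
  F1: move forward 0/1 (blocked), now at (x=6, y=9)
  R: turn right, now facing West
Final: (x=6, y=9), facing West

Answer: Final position: (x=6, y=9), facing West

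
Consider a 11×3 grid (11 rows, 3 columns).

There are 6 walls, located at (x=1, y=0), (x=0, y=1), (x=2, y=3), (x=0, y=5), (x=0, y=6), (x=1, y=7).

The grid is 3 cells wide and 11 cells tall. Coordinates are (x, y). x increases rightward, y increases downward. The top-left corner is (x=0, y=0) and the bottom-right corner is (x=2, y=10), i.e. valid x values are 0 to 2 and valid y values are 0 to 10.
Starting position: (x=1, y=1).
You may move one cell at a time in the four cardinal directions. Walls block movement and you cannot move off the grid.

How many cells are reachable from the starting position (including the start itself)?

BFS flood-fill from (x=1, y=1):
  Distance 0: (x=1, y=1)
  Distance 1: (x=2, y=1), (x=1, y=2)
  Distance 2: (x=2, y=0), (x=0, y=2), (x=2, y=2), (x=1, y=3)
  Distance 3: (x=0, y=3), (x=1, y=4)
  Distance 4: (x=0, y=4), (x=2, y=4), (x=1, y=5)
  Distance 5: (x=2, y=5), (x=1, y=6)
  Distance 6: (x=2, y=6)
  Distance 7: (x=2, y=7)
  Distance 8: (x=2, y=8)
  Distance 9: (x=1, y=8), (x=2, y=9)
  Distance 10: (x=0, y=8), (x=1, y=9), (x=2, y=10)
  Distance 11: (x=0, y=7), (x=0, y=9), (x=1, y=10)
  Distance 12: (x=0, y=10)
Total reachable: 26 (grid has 27 open cells total)

Answer: Reachable cells: 26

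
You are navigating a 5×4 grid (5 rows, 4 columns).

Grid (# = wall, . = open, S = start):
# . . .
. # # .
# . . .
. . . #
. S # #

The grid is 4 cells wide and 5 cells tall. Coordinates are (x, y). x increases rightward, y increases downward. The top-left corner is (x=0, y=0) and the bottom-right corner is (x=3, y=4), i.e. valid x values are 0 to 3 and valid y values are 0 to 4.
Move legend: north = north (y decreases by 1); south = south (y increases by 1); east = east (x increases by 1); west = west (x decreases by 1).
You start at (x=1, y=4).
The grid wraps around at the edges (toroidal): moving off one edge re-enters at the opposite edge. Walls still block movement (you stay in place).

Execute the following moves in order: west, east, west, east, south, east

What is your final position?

Answer: Final position: (x=2, y=0)

Derivation:
Start: (x=1, y=4)
  west (west): (x=1, y=4) -> (x=0, y=4)
  east (east): (x=0, y=4) -> (x=1, y=4)
  west (west): (x=1, y=4) -> (x=0, y=4)
  east (east): (x=0, y=4) -> (x=1, y=4)
  south (south): (x=1, y=4) -> (x=1, y=0)
  east (east): (x=1, y=0) -> (x=2, y=0)
Final: (x=2, y=0)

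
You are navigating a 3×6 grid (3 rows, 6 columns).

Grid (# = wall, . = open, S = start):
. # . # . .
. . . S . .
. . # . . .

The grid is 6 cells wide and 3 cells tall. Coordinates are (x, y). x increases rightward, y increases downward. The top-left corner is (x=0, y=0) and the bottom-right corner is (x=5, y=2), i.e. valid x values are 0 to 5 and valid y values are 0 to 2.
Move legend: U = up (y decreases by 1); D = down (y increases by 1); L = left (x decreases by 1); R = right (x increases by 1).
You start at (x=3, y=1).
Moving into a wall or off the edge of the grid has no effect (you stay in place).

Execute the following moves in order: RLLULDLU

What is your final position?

Answer: Final position: (x=1, y=1)

Derivation:
Start: (x=3, y=1)
  R (right): (x=3, y=1) -> (x=4, y=1)
  L (left): (x=4, y=1) -> (x=3, y=1)
  L (left): (x=3, y=1) -> (x=2, y=1)
  U (up): (x=2, y=1) -> (x=2, y=0)
  L (left): blocked, stay at (x=2, y=0)
  D (down): (x=2, y=0) -> (x=2, y=1)
  L (left): (x=2, y=1) -> (x=1, y=1)
  U (up): blocked, stay at (x=1, y=1)
Final: (x=1, y=1)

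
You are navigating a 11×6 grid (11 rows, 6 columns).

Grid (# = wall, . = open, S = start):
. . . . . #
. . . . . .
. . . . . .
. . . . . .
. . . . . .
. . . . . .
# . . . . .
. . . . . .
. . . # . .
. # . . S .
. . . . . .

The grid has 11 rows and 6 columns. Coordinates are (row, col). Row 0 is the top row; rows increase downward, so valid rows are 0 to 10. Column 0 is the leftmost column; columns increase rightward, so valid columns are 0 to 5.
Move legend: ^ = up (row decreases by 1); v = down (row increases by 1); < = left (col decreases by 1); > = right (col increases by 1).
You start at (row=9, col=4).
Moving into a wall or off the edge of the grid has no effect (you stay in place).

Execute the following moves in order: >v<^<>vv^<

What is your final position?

Answer: Final position: (row=9, col=3)

Derivation:
Start: (row=9, col=4)
  > (right): (row=9, col=4) -> (row=9, col=5)
  v (down): (row=9, col=5) -> (row=10, col=5)
  < (left): (row=10, col=5) -> (row=10, col=4)
  ^ (up): (row=10, col=4) -> (row=9, col=4)
  < (left): (row=9, col=4) -> (row=9, col=3)
  > (right): (row=9, col=3) -> (row=9, col=4)
  v (down): (row=9, col=4) -> (row=10, col=4)
  v (down): blocked, stay at (row=10, col=4)
  ^ (up): (row=10, col=4) -> (row=9, col=4)
  < (left): (row=9, col=4) -> (row=9, col=3)
Final: (row=9, col=3)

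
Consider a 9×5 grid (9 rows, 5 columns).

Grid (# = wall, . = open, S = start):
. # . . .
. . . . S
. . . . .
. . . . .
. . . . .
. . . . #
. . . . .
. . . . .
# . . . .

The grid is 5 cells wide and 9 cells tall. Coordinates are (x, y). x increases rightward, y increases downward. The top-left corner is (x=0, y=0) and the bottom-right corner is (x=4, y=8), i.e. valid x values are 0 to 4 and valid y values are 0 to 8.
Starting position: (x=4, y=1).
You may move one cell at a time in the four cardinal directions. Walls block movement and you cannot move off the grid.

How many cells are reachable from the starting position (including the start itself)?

Answer: Reachable cells: 42

Derivation:
BFS flood-fill from (x=4, y=1):
  Distance 0: (x=4, y=1)
  Distance 1: (x=4, y=0), (x=3, y=1), (x=4, y=2)
  Distance 2: (x=3, y=0), (x=2, y=1), (x=3, y=2), (x=4, y=3)
  Distance 3: (x=2, y=0), (x=1, y=1), (x=2, y=2), (x=3, y=3), (x=4, y=4)
  Distance 4: (x=0, y=1), (x=1, y=2), (x=2, y=3), (x=3, y=4)
  Distance 5: (x=0, y=0), (x=0, y=2), (x=1, y=3), (x=2, y=4), (x=3, y=5)
  Distance 6: (x=0, y=3), (x=1, y=4), (x=2, y=5), (x=3, y=6)
  Distance 7: (x=0, y=4), (x=1, y=5), (x=2, y=6), (x=4, y=6), (x=3, y=7)
  Distance 8: (x=0, y=5), (x=1, y=6), (x=2, y=7), (x=4, y=7), (x=3, y=8)
  Distance 9: (x=0, y=6), (x=1, y=7), (x=2, y=8), (x=4, y=8)
  Distance 10: (x=0, y=7), (x=1, y=8)
Total reachable: 42 (grid has 42 open cells total)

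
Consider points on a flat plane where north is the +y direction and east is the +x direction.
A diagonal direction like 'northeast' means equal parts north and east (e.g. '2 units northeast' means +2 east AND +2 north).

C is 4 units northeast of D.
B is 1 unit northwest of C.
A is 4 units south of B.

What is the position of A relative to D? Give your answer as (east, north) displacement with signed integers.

Place D at the origin (east=0, north=0).
  C is 4 units northeast of D: delta (east=+4, north=+4); C at (east=4, north=4).
  B is 1 unit northwest of C: delta (east=-1, north=+1); B at (east=3, north=5).
  A is 4 units south of B: delta (east=+0, north=-4); A at (east=3, north=1).
Therefore A relative to D: (east=3, north=1).

Answer: A is at (east=3, north=1) relative to D.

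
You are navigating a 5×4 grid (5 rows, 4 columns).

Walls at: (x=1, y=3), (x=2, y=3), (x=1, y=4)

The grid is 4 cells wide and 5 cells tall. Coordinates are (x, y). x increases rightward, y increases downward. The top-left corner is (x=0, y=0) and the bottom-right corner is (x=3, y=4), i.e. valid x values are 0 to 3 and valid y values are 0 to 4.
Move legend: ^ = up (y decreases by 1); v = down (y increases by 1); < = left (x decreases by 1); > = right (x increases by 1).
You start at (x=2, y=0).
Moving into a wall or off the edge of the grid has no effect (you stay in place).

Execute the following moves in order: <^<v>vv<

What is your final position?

Start: (x=2, y=0)
  < (left): (x=2, y=0) -> (x=1, y=0)
  ^ (up): blocked, stay at (x=1, y=0)
  < (left): (x=1, y=0) -> (x=0, y=0)
  v (down): (x=0, y=0) -> (x=0, y=1)
  > (right): (x=0, y=1) -> (x=1, y=1)
  v (down): (x=1, y=1) -> (x=1, y=2)
  v (down): blocked, stay at (x=1, y=2)
  < (left): (x=1, y=2) -> (x=0, y=2)
Final: (x=0, y=2)

Answer: Final position: (x=0, y=2)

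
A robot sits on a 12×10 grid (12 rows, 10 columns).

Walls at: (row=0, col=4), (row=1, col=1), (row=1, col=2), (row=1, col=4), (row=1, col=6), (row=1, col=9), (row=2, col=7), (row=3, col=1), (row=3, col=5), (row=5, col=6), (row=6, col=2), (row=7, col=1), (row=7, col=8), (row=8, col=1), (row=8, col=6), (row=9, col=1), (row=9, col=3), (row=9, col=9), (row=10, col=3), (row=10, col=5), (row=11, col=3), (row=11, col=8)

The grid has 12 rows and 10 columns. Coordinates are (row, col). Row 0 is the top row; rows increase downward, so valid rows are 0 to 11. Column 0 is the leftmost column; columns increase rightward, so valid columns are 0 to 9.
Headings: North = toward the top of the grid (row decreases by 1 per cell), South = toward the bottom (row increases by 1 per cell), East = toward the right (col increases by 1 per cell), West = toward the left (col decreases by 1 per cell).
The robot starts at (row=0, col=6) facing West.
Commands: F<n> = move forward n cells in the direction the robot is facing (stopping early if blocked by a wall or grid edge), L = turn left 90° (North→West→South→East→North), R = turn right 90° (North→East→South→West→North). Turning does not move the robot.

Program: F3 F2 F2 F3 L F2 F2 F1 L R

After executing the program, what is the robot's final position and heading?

Answer: Final position: (row=2, col=5), facing South

Derivation:
Start: (row=0, col=6), facing West
  F3: move forward 1/3 (blocked), now at (row=0, col=5)
  F2: move forward 0/2 (blocked), now at (row=0, col=5)
  F2: move forward 0/2 (blocked), now at (row=0, col=5)
  F3: move forward 0/3 (blocked), now at (row=0, col=5)
  L: turn left, now facing South
  F2: move forward 2, now at (row=2, col=5)
  F2: move forward 0/2 (blocked), now at (row=2, col=5)
  F1: move forward 0/1 (blocked), now at (row=2, col=5)
  L: turn left, now facing East
  R: turn right, now facing South
Final: (row=2, col=5), facing South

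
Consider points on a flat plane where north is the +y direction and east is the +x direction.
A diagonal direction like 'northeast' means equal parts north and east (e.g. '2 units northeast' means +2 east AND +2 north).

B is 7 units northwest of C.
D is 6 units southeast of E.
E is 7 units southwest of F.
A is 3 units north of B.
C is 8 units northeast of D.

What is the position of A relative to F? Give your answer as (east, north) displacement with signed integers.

Place F at the origin (east=0, north=0).
  E is 7 units southwest of F: delta (east=-7, north=-7); E at (east=-7, north=-7).
  D is 6 units southeast of E: delta (east=+6, north=-6); D at (east=-1, north=-13).
  C is 8 units northeast of D: delta (east=+8, north=+8); C at (east=7, north=-5).
  B is 7 units northwest of C: delta (east=-7, north=+7); B at (east=0, north=2).
  A is 3 units north of B: delta (east=+0, north=+3); A at (east=0, north=5).
Therefore A relative to F: (east=0, north=5).

Answer: A is at (east=0, north=5) relative to F.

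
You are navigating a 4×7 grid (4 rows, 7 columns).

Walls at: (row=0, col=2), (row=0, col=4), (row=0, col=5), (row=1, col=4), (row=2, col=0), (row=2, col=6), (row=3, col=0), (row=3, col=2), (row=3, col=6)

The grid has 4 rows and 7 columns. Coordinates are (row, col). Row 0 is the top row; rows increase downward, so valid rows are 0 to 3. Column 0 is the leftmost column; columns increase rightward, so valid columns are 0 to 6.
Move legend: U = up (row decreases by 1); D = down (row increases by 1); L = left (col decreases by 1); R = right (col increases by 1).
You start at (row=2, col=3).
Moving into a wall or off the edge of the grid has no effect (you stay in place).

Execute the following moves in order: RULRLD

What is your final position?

Answer: Final position: (row=3, col=3)

Derivation:
Start: (row=2, col=3)
  R (right): (row=2, col=3) -> (row=2, col=4)
  U (up): blocked, stay at (row=2, col=4)
  L (left): (row=2, col=4) -> (row=2, col=3)
  R (right): (row=2, col=3) -> (row=2, col=4)
  L (left): (row=2, col=4) -> (row=2, col=3)
  D (down): (row=2, col=3) -> (row=3, col=3)
Final: (row=3, col=3)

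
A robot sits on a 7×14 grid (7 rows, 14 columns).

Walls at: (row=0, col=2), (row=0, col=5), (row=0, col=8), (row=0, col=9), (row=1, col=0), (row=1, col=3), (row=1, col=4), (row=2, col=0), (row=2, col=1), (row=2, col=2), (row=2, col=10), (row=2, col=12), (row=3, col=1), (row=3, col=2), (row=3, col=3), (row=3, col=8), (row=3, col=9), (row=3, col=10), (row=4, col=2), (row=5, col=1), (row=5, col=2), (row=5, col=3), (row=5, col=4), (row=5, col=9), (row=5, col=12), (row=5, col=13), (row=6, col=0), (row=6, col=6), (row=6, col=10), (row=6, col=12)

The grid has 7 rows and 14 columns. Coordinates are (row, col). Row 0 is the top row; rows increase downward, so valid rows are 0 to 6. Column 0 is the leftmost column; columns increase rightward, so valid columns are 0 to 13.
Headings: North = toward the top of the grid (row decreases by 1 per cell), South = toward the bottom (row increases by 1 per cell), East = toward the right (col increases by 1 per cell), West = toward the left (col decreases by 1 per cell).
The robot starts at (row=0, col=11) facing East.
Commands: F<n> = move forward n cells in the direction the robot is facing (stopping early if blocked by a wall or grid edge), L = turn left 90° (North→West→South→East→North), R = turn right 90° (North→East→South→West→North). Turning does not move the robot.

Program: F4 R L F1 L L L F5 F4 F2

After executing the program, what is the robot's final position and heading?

Start: (row=0, col=11), facing East
  F4: move forward 2/4 (blocked), now at (row=0, col=13)
  R: turn right, now facing South
  L: turn left, now facing East
  F1: move forward 0/1 (blocked), now at (row=0, col=13)
  L: turn left, now facing North
  L: turn left, now facing West
  L: turn left, now facing South
  F5: move forward 4/5 (blocked), now at (row=4, col=13)
  F4: move forward 0/4 (blocked), now at (row=4, col=13)
  F2: move forward 0/2 (blocked), now at (row=4, col=13)
Final: (row=4, col=13), facing South

Answer: Final position: (row=4, col=13), facing South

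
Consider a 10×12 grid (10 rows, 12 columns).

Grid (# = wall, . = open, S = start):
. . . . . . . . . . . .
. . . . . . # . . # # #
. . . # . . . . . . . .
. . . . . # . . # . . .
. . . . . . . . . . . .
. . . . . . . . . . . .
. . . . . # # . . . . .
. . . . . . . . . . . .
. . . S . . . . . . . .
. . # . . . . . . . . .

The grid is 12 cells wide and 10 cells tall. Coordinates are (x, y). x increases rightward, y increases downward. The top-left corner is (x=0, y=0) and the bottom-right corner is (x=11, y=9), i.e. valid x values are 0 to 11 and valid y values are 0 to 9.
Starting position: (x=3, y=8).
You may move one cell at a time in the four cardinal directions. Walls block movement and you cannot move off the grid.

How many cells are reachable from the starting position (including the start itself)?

Answer: Reachable cells: 110

Derivation:
BFS flood-fill from (x=3, y=8):
  Distance 0: (x=3, y=8)
  Distance 1: (x=3, y=7), (x=2, y=8), (x=4, y=8), (x=3, y=9)
  Distance 2: (x=3, y=6), (x=2, y=7), (x=4, y=7), (x=1, y=8), (x=5, y=8), (x=4, y=9)
  Distance 3: (x=3, y=5), (x=2, y=6), (x=4, y=6), (x=1, y=7), (x=5, y=7), (x=0, y=8), (x=6, y=8), (x=1, y=9), (x=5, y=9)
  Distance 4: (x=3, y=4), (x=2, y=5), (x=4, y=5), (x=1, y=6), (x=0, y=7), (x=6, y=7), (x=7, y=8), (x=0, y=9), (x=6, y=9)
  Distance 5: (x=3, y=3), (x=2, y=4), (x=4, y=4), (x=1, y=5), (x=5, y=5), (x=0, y=6), (x=7, y=7), (x=8, y=8), (x=7, y=9)
  Distance 6: (x=2, y=3), (x=4, y=3), (x=1, y=4), (x=5, y=4), (x=0, y=5), (x=6, y=5), (x=7, y=6), (x=8, y=7), (x=9, y=8), (x=8, y=9)
  Distance 7: (x=2, y=2), (x=4, y=2), (x=1, y=3), (x=0, y=4), (x=6, y=4), (x=7, y=5), (x=8, y=6), (x=9, y=7), (x=10, y=8), (x=9, y=9)
  Distance 8: (x=2, y=1), (x=4, y=1), (x=1, y=2), (x=5, y=2), (x=0, y=3), (x=6, y=3), (x=7, y=4), (x=8, y=5), (x=9, y=6), (x=10, y=7), (x=11, y=8), (x=10, y=9)
  Distance 9: (x=2, y=0), (x=4, y=0), (x=1, y=1), (x=3, y=1), (x=5, y=1), (x=0, y=2), (x=6, y=2), (x=7, y=3), (x=8, y=4), (x=9, y=5), (x=10, y=6), (x=11, y=7), (x=11, y=9)
  Distance 10: (x=1, y=0), (x=3, y=0), (x=5, y=0), (x=0, y=1), (x=7, y=2), (x=9, y=4), (x=10, y=5), (x=11, y=6)
  Distance 11: (x=0, y=0), (x=6, y=0), (x=7, y=1), (x=8, y=2), (x=9, y=3), (x=10, y=4), (x=11, y=5)
  Distance 12: (x=7, y=0), (x=8, y=1), (x=9, y=2), (x=10, y=3), (x=11, y=4)
  Distance 13: (x=8, y=0), (x=10, y=2), (x=11, y=3)
  Distance 14: (x=9, y=0), (x=11, y=2)
  Distance 15: (x=10, y=0)
  Distance 16: (x=11, y=0)
Total reachable: 110 (grid has 110 open cells total)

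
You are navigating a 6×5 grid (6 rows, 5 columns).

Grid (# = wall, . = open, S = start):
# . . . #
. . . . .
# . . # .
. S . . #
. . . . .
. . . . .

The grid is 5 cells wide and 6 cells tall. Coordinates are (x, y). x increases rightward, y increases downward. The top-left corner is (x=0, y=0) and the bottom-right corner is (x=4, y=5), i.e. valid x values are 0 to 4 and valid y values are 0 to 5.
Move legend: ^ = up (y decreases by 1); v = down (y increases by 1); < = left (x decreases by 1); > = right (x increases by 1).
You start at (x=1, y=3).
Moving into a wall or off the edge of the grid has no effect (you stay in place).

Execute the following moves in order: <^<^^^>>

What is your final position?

Answer: Final position: (x=2, y=3)

Derivation:
Start: (x=1, y=3)
  < (left): (x=1, y=3) -> (x=0, y=3)
  ^ (up): blocked, stay at (x=0, y=3)
  < (left): blocked, stay at (x=0, y=3)
  [×3]^ (up): blocked, stay at (x=0, y=3)
  > (right): (x=0, y=3) -> (x=1, y=3)
  > (right): (x=1, y=3) -> (x=2, y=3)
Final: (x=2, y=3)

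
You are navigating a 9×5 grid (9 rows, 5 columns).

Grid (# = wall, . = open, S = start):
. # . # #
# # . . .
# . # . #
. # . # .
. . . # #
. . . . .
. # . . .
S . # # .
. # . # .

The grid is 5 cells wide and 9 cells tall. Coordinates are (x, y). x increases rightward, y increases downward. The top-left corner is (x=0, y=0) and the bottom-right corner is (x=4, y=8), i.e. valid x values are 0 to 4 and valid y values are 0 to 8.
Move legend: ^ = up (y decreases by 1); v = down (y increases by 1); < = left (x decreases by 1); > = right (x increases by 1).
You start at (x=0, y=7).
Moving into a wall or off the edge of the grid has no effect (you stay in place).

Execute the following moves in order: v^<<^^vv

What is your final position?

Start: (x=0, y=7)
  v (down): (x=0, y=7) -> (x=0, y=8)
  ^ (up): (x=0, y=8) -> (x=0, y=7)
  < (left): blocked, stay at (x=0, y=7)
  < (left): blocked, stay at (x=0, y=7)
  ^ (up): (x=0, y=7) -> (x=0, y=6)
  ^ (up): (x=0, y=6) -> (x=0, y=5)
  v (down): (x=0, y=5) -> (x=0, y=6)
  v (down): (x=0, y=6) -> (x=0, y=7)
Final: (x=0, y=7)

Answer: Final position: (x=0, y=7)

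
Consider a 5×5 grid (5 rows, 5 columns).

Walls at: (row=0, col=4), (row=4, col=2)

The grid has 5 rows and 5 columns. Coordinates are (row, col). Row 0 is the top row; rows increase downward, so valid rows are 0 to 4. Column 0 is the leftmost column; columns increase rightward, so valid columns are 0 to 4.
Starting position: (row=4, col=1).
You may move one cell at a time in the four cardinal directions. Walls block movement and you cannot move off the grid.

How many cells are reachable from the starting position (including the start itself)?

Answer: Reachable cells: 23

Derivation:
BFS flood-fill from (row=4, col=1):
  Distance 0: (row=4, col=1)
  Distance 1: (row=3, col=1), (row=4, col=0)
  Distance 2: (row=2, col=1), (row=3, col=0), (row=3, col=2)
  Distance 3: (row=1, col=1), (row=2, col=0), (row=2, col=2), (row=3, col=3)
  Distance 4: (row=0, col=1), (row=1, col=0), (row=1, col=2), (row=2, col=3), (row=3, col=4), (row=4, col=3)
  Distance 5: (row=0, col=0), (row=0, col=2), (row=1, col=3), (row=2, col=4), (row=4, col=4)
  Distance 6: (row=0, col=3), (row=1, col=4)
Total reachable: 23 (grid has 23 open cells total)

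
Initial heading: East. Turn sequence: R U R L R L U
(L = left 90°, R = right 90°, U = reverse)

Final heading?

Answer: Final heading: South

Derivation:
Start: East
  R (right (90° clockwise)) -> South
  U (U-turn (180°)) -> North
  R (right (90° clockwise)) -> East
  L (left (90° counter-clockwise)) -> North
  R (right (90° clockwise)) -> East
  L (left (90° counter-clockwise)) -> North
  U (U-turn (180°)) -> South
Final: South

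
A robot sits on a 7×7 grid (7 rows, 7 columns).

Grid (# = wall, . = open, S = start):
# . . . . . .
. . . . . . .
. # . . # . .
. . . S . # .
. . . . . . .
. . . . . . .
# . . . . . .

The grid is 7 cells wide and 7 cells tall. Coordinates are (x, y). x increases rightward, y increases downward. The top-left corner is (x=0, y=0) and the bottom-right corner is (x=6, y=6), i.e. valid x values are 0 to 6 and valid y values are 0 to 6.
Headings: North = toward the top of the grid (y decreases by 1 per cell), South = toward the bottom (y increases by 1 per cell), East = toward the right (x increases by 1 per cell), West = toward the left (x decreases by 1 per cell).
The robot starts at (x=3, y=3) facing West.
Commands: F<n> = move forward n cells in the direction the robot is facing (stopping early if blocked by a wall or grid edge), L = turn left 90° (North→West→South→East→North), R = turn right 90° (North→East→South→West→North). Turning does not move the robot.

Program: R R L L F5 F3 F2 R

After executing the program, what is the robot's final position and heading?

Start: (x=3, y=3), facing West
  R: turn right, now facing North
  R: turn right, now facing East
  L: turn left, now facing North
  L: turn left, now facing West
  F5: move forward 3/5 (blocked), now at (x=0, y=3)
  F3: move forward 0/3 (blocked), now at (x=0, y=3)
  F2: move forward 0/2 (blocked), now at (x=0, y=3)
  R: turn right, now facing North
Final: (x=0, y=3), facing North

Answer: Final position: (x=0, y=3), facing North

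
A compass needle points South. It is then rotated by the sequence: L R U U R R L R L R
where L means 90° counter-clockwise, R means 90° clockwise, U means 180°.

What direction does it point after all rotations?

Start: South
  L (left (90° counter-clockwise)) -> East
  R (right (90° clockwise)) -> South
  U (U-turn (180°)) -> North
  U (U-turn (180°)) -> South
  R (right (90° clockwise)) -> West
  R (right (90° clockwise)) -> North
  L (left (90° counter-clockwise)) -> West
  R (right (90° clockwise)) -> North
  L (left (90° counter-clockwise)) -> West
  R (right (90° clockwise)) -> North
Final: North

Answer: Final heading: North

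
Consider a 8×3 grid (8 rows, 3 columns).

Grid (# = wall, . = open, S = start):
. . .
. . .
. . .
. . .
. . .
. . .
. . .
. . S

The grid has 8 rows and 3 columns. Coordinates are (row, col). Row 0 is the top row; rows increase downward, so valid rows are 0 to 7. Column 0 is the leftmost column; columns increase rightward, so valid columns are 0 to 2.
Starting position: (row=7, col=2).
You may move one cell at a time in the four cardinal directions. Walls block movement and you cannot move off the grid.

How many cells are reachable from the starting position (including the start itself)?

BFS flood-fill from (row=7, col=2):
  Distance 0: (row=7, col=2)
  Distance 1: (row=6, col=2), (row=7, col=1)
  Distance 2: (row=5, col=2), (row=6, col=1), (row=7, col=0)
  Distance 3: (row=4, col=2), (row=5, col=1), (row=6, col=0)
  Distance 4: (row=3, col=2), (row=4, col=1), (row=5, col=0)
  Distance 5: (row=2, col=2), (row=3, col=1), (row=4, col=0)
  Distance 6: (row=1, col=2), (row=2, col=1), (row=3, col=0)
  Distance 7: (row=0, col=2), (row=1, col=1), (row=2, col=0)
  Distance 8: (row=0, col=1), (row=1, col=0)
  Distance 9: (row=0, col=0)
Total reachable: 24 (grid has 24 open cells total)

Answer: Reachable cells: 24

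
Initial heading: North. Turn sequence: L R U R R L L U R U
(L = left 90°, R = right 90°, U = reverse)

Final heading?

Start: North
  L (left (90° counter-clockwise)) -> West
  R (right (90° clockwise)) -> North
  U (U-turn (180°)) -> South
  R (right (90° clockwise)) -> West
  R (right (90° clockwise)) -> North
  L (left (90° counter-clockwise)) -> West
  L (left (90° counter-clockwise)) -> South
  U (U-turn (180°)) -> North
  R (right (90° clockwise)) -> East
  U (U-turn (180°)) -> West
Final: West

Answer: Final heading: West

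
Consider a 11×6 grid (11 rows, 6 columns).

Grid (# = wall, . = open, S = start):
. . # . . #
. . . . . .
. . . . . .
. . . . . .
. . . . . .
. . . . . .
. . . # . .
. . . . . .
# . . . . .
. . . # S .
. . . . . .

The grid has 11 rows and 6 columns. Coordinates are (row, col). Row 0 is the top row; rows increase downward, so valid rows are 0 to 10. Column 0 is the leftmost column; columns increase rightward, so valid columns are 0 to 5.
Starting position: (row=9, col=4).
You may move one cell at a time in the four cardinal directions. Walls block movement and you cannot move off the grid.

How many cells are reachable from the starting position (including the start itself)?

BFS flood-fill from (row=9, col=4):
  Distance 0: (row=9, col=4)
  Distance 1: (row=8, col=4), (row=9, col=5), (row=10, col=4)
  Distance 2: (row=7, col=4), (row=8, col=3), (row=8, col=5), (row=10, col=3), (row=10, col=5)
  Distance 3: (row=6, col=4), (row=7, col=3), (row=7, col=5), (row=8, col=2), (row=10, col=2)
  Distance 4: (row=5, col=4), (row=6, col=5), (row=7, col=2), (row=8, col=1), (row=9, col=2), (row=10, col=1)
  Distance 5: (row=4, col=4), (row=5, col=3), (row=5, col=5), (row=6, col=2), (row=7, col=1), (row=9, col=1), (row=10, col=0)
  Distance 6: (row=3, col=4), (row=4, col=3), (row=4, col=5), (row=5, col=2), (row=6, col=1), (row=7, col=0), (row=9, col=0)
  Distance 7: (row=2, col=4), (row=3, col=3), (row=3, col=5), (row=4, col=2), (row=5, col=1), (row=6, col=0)
  Distance 8: (row=1, col=4), (row=2, col=3), (row=2, col=5), (row=3, col=2), (row=4, col=1), (row=5, col=0)
  Distance 9: (row=0, col=4), (row=1, col=3), (row=1, col=5), (row=2, col=2), (row=3, col=1), (row=4, col=0)
  Distance 10: (row=0, col=3), (row=1, col=2), (row=2, col=1), (row=3, col=0)
  Distance 11: (row=1, col=1), (row=2, col=0)
  Distance 12: (row=0, col=1), (row=1, col=0)
  Distance 13: (row=0, col=0)
Total reachable: 61 (grid has 61 open cells total)

Answer: Reachable cells: 61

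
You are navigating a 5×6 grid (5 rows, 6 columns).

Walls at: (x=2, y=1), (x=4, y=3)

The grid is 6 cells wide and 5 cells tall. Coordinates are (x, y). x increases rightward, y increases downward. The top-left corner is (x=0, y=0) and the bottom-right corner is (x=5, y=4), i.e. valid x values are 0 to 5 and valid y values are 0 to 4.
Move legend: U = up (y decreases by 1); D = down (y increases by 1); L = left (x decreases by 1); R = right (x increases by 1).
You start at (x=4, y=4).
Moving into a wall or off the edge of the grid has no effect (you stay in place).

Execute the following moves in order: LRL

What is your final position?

Start: (x=4, y=4)
  L (left): (x=4, y=4) -> (x=3, y=4)
  R (right): (x=3, y=4) -> (x=4, y=4)
  L (left): (x=4, y=4) -> (x=3, y=4)
Final: (x=3, y=4)

Answer: Final position: (x=3, y=4)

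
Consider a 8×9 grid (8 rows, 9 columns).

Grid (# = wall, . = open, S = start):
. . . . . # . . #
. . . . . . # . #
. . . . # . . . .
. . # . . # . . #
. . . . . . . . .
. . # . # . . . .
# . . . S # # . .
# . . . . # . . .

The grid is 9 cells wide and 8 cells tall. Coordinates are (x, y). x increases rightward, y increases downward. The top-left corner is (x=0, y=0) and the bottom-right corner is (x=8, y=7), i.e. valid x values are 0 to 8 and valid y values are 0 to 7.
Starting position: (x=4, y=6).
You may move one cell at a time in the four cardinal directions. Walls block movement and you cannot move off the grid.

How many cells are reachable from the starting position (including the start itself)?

BFS flood-fill from (x=4, y=6):
  Distance 0: (x=4, y=6)
  Distance 1: (x=3, y=6), (x=4, y=7)
  Distance 2: (x=3, y=5), (x=2, y=6), (x=3, y=7)
  Distance 3: (x=3, y=4), (x=1, y=6), (x=2, y=7)
  Distance 4: (x=3, y=3), (x=2, y=4), (x=4, y=4), (x=1, y=5), (x=1, y=7)
  Distance 5: (x=3, y=2), (x=4, y=3), (x=1, y=4), (x=5, y=4), (x=0, y=5)
  Distance 6: (x=3, y=1), (x=2, y=2), (x=1, y=3), (x=0, y=4), (x=6, y=4), (x=5, y=5)
  Distance 7: (x=3, y=0), (x=2, y=1), (x=4, y=1), (x=1, y=2), (x=0, y=3), (x=6, y=3), (x=7, y=4), (x=6, y=5)
  Distance 8: (x=2, y=0), (x=4, y=0), (x=1, y=1), (x=5, y=1), (x=0, y=2), (x=6, y=2), (x=7, y=3), (x=8, y=4), (x=7, y=5)
  Distance 9: (x=1, y=0), (x=0, y=1), (x=5, y=2), (x=7, y=2), (x=8, y=5), (x=7, y=6)
  Distance 10: (x=0, y=0), (x=7, y=1), (x=8, y=2), (x=8, y=6), (x=7, y=7)
  Distance 11: (x=7, y=0), (x=6, y=7), (x=8, y=7)
  Distance 12: (x=6, y=0)
Total reachable: 57 (grid has 57 open cells total)

Answer: Reachable cells: 57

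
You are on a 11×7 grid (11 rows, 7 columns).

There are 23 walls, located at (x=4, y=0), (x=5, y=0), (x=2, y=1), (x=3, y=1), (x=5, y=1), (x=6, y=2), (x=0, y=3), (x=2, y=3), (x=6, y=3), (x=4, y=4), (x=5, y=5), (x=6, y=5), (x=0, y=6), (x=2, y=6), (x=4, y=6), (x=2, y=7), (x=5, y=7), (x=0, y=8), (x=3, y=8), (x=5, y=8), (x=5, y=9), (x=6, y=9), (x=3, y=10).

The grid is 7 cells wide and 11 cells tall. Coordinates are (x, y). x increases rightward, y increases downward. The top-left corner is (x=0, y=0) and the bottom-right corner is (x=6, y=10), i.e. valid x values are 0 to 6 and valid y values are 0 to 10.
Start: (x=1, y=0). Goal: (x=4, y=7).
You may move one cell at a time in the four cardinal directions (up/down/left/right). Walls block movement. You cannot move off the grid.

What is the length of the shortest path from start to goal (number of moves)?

BFS from (x=1, y=0) until reaching (x=4, y=7):
  Distance 0: (x=1, y=0)
  Distance 1: (x=0, y=0), (x=2, y=0), (x=1, y=1)
  Distance 2: (x=3, y=0), (x=0, y=1), (x=1, y=2)
  Distance 3: (x=0, y=2), (x=2, y=2), (x=1, y=3)
  Distance 4: (x=3, y=2), (x=1, y=4)
  Distance 5: (x=4, y=2), (x=3, y=3), (x=0, y=4), (x=2, y=4), (x=1, y=5)
  Distance 6: (x=4, y=1), (x=5, y=2), (x=4, y=3), (x=3, y=4), (x=0, y=5), (x=2, y=5), (x=1, y=6)
  Distance 7: (x=5, y=3), (x=3, y=5), (x=1, y=7)
  Distance 8: (x=5, y=4), (x=4, y=5), (x=3, y=6), (x=0, y=7), (x=1, y=8)
  Distance 9: (x=6, y=4), (x=3, y=7), (x=2, y=8), (x=1, y=9)
  Distance 10: (x=4, y=7), (x=0, y=9), (x=2, y=9), (x=1, y=10)  <- goal reached here
One shortest path (10 moves): (x=1, y=0) -> (x=1, y=1) -> (x=1, y=2) -> (x=2, y=2) -> (x=3, y=2) -> (x=3, y=3) -> (x=3, y=4) -> (x=3, y=5) -> (x=3, y=6) -> (x=3, y=7) -> (x=4, y=7)

Answer: Shortest path length: 10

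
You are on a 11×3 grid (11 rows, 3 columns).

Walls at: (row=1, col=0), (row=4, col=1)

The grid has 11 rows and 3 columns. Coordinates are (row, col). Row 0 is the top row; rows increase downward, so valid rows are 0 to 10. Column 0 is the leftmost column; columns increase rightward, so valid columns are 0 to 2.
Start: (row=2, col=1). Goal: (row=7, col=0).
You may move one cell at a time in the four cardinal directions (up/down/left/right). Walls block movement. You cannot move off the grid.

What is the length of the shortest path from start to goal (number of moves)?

Answer: Shortest path length: 6

Derivation:
BFS from (row=2, col=1) until reaching (row=7, col=0):
  Distance 0: (row=2, col=1)
  Distance 1: (row=1, col=1), (row=2, col=0), (row=2, col=2), (row=3, col=1)
  Distance 2: (row=0, col=1), (row=1, col=2), (row=3, col=0), (row=3, col=2)
  Distance 3: (row=0, col=0), (row=0, col=2), (row=4, col=0), (row=4, col=2)
  Distance 4: (row=5, col=0), (row=5, col=2)
  Distance 5: (row=5, col=1), (row=6, col=0), (row=6, col=2)
  Distance 6: (row=6, col=1), (row=7, col=0), (row=7, col=2)  <- goal reached here
One shortest path (6 moves): (row=2, col=1) -> (row=2, col=0) -> (row=3, col=0) -> (row=4, col=0) -> (row=5, col=0) -> (row=6, col=0) -> (row=7, col=0)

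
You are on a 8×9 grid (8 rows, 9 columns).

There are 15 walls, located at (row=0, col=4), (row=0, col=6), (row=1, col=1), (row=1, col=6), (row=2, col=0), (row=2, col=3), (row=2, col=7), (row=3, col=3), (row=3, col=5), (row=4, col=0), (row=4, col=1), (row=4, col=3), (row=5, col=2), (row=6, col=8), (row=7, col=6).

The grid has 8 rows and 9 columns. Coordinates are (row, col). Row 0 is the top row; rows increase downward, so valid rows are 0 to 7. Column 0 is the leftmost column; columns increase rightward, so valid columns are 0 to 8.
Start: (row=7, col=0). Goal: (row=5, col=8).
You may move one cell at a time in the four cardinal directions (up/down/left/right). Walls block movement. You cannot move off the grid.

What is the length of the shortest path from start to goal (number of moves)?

Answer: Shortest path length: 10

Derivation:
BFS from (row=7, col=0) until reaching (row=5, col=8):
  Distance 0: (row=7, col=0)
  Distance 1: (row=6, col=0), (row=7, col=1)
  Distance 2: (row=5, col=0), (row=6, col=1), (row=7, col=2)
  Distance 3: (row=5, col=1), (row=6, col=2), (row=7, col=3)
  Distance 4: (row=6, col=3), (row=7, col=4)
  Distance 5: (row=5, col=3), (row=6, col=4), (row=7, col=5)
  Distance 6: (row=5, col=4), (row=6, col=5)
  Distance 7: (row=4, col=4), (row=5, col=5), (row=6, col=6)
  Distance 8: (row=3, col=4), (row=4, col=5), (row=5, col=6), (row=6, col=7)
  Distance 9: (row=2, col=4), (row=4, col=6), (row=5, col=7), (row=7, col=7)
  Distance 10: (row=1, col=4), (row=2, col=5), (row=3, col=6), (row=4, col=7), (row=5, col=8), (row=7, col=8)  <- goal reached here
One shortest path (10 moves): (row=7, col=0) -> (row=7, col=1) -> (row=7, col=2) -> (row=7, col=3) -> (row=7, col=4) -> (row=7, col=5) -> (row=6, col=5) -> (row=6, col=6) -> (row=6, col=7) -> (row=5, col=7) -> (row=5, col=8)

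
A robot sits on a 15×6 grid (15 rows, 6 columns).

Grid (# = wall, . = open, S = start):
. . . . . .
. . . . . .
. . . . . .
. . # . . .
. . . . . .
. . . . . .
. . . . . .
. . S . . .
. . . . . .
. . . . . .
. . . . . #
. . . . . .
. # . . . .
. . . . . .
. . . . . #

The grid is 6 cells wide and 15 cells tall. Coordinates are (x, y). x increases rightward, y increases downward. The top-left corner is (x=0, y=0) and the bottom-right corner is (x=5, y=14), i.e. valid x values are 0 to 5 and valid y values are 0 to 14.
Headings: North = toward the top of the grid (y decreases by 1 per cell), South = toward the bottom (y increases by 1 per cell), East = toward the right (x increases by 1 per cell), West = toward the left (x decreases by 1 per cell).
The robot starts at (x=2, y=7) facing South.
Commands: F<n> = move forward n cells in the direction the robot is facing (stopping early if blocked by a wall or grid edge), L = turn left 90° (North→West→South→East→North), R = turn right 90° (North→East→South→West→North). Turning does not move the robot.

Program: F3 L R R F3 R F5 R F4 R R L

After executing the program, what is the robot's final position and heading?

Answer: Final position: (x=4, y=5), facing South

Derivation:
Start: (x=2, y=7), facing South
  F3: move forward 3, now at (x=2, y=10)
  L: turn left, now facing East
  R: turn right, now facing South
  R: turn right, now facing West
  F3: move forward 2/3 (blocked), now at (x=0, y=10)
  R: turn right, now facing North
  F5: move forward 5, now at (x=0, y=5)
  R: turn right, now facing East
  F4: move forward 4, now at (x=4, y=5)
  R: turn right, now facing South
  R: turn right, now facing West
  L: turn left, now facing South
Final: (x=4, y=5), facing South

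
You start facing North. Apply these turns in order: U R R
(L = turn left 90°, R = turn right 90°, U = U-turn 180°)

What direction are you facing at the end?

Answer: Final heading: North

Derivation:
Start: North
  U (U-turn (180°)) -> South
  R (right (90° clockwise)) -> West
  R (right (90° clockwise)) -> North
Final: North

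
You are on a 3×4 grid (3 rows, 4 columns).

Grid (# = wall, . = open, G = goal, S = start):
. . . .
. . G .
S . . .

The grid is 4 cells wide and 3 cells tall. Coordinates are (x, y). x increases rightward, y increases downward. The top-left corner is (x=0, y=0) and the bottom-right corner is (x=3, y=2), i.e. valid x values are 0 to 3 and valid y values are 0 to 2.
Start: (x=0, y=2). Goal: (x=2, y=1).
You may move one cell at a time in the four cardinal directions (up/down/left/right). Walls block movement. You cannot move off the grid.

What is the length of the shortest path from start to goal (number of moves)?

BFS from (x=0, y=2) until reaching (x=2, y=1):
  Distance 0: (x=0, y=2)
  Distance 1: (x=0, y=1), (x=1, y=2)
  Distance 2: (x=0, y=0), (x=1, y=1), (x=2, y=2)
  Distance 3: (x=1, y=0), (x=2, y=1), (x=3, y=2)  <- goal reached here
One shortest path (3 moves): (x=0, y=2) -> (x=1, y=2) -> (x=2, y=2) -> (x=2, y=1)

Answer: Shortest path length: 3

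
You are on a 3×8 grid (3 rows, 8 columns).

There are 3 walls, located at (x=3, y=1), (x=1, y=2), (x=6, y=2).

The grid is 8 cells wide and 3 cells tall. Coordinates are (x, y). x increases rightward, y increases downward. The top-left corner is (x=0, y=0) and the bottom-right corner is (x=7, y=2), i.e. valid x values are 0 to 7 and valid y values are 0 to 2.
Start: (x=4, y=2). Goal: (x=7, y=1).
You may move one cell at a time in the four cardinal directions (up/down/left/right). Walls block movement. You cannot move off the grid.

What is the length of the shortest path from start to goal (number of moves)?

Answer: Shortest path length: 4

Derivation:
BFS from (x=4, y=2) until reaching (x=7, y=1):
  Distance 0: (x=4, y=2)
  Distance 1: (x=4, y=1), (x=3, y=2), (x=5, y=2)
  Distance 2: (x=4, y=0), (x=5, y=1), (x=2, y=2)
  Distance 3: (x=3, y=0), (x=5, y=0), (x=2, y=1), (x=6, y=1)
  Distance 4: (x=2, y=0), (x=6, y=0), (x=1, y=1), (x=7, y=1)  <- goal reached here
One shortest path (4 moves): (x=4, y=2) -> (x=5, y=2) -> (x=5, y=1) -> (x=6, y=1) -> (x=7, y=1)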